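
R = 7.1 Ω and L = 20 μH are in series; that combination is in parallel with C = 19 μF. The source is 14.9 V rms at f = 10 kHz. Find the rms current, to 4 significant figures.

17.55 A

ω = 2πf = 62830 rad/s
X_L = ωL = 1.257 Ω
X_C = 1/(ωC) = 0.8377 Ω
Branch 1 (R+jX_L): Z₁ = 7.100 + j1.257 Ω, |Z₁| = 7.210 Ω
Branch 2 (−jX_C): Z₂ = −j0.8377 Ω
Parallel: Z = Z₁Z₂/(Z₁+Z₂), |Z| = 0.8492 Ω, ∠Z = -83.34°
I = V/|Z| = 14.9/0.8492 = 17.55 A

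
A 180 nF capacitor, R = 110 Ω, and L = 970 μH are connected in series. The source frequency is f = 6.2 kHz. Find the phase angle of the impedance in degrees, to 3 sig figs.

ω = 2πf = 38960 rad/s
X_L = ωL = 37.8 Ω
X_C = 1/(ωC) = 143 Ω
Net reactance X = X_L − X_C = -105 Ω
Z = 110 − j105 Ω
|Z| = √(110² + 105²) = 152 Ω
∠Z = arctan(-105/110) = -43.6°

-43.6°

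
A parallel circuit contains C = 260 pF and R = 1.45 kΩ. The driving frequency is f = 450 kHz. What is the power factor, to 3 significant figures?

0.684

ω = 2πf = 2.827e+06 rad/s
X_C = 1/(ωC) = 1360 Ω
Parallel: admittances add. Y = 1/R + jωC
Y = (0.000690 + j0.000735) S
|Y| = 0.00101 S → |Z| = 1/|Y| = 992 Ω, ∠Z = −∠Y = -46.8°
cos φ = cos(-46.8°) = 0.684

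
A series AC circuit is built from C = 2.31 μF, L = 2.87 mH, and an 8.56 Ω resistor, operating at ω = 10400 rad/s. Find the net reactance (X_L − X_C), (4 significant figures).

-11.78 Ω

X_L = ωL = 29.85 Ω
X_C = 1/(ωC) = 41.63 Ω
X = 29.85 − 41.63 = -11.78 Ω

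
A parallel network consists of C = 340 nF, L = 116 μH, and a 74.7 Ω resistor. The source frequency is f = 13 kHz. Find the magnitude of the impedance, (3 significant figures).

12.7 Ω

ω = 2πf = 81680 rad/s
X_L = ωL = 9.48 Ω
X_C = 1/(ωC) = 36.0 Ω
Parallel: admittances add. Y = 1/R + 1/(jωL) + jωC
Y = (0.0134 − j0.0778) S
|Y| = 0.0789 S → |Z| = 1/|Y| = 12.7 Ω, ∠Z = −∠Y = 80.2°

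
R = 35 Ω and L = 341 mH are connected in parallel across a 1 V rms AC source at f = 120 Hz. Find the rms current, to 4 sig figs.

28.83 mA

ω = 2πf = 754.0 rad/s
X_L = ωL = 257.1 Ω
Parallel: admittances add. Y = 1/R + 1/(jωL)
Y = (0.02857 − j0.003889) S
|Y| = 0.02883 S → |Z| = 1/|Y| = 34.68 Ω, ∠Z = −∠Y = 7.752°
I = V/|Z| = 1/34.68 = 28.83 mA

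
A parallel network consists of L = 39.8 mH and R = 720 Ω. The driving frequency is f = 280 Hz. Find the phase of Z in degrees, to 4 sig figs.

ω = 2πf = 1759 rad/s
X_L = ωL = 70.02 Ω
Parallel: admittances add. Y = 1/R + 1/(jωL)
Y = (0.001389 − j0.01428) S
|Y| = 0.01435 S → |Z| = 1/|Y| = 69.69 Ω, ∠Z = −∠Y = 84.45°

84.45°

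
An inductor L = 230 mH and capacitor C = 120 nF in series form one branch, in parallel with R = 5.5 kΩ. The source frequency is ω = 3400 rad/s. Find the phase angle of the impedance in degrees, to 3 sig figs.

-73.1°

X_L = ωL = 782 Ω
X_C = 1/(ωC) = 2450 Ω
Branch 1: Z₁ = R = 5500 Ω
Branch 2 (series LC): Z₂ = j(X_L − X_C) = −j1670 Ω
Parallel: Z = Z₁Z₂/(Z₁+Z₂), |Z| = 1600 Ω, ∠Z = -73.1°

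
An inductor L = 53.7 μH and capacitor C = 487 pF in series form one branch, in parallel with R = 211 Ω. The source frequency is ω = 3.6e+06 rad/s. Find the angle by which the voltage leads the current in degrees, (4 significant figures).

X_L = ωL = 193.3 Ω
X_C = 1/(ωC) = 570.4 Ω
Branch 1: Z₁ = R = 211.0 Ω
Branch 2 (series LC): Z₂ = j(X_L − X_C) = −j377.1 Ω
Parallel: Z = Z₁Z₂/(Z₁+Z₂), |Z| = 184.1 Ω, ∠Z = -29.23°

-29.23°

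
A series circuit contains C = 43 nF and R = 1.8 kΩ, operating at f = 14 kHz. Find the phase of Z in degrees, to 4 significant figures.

ω = 2πf = 87960 rad/s
X_C = 1/(ωC) = 264.4 Ω
Z = 1800 − j264.4 Ω
|Z| = √(1800² + 264.4²) = 1819 Ω
∠Z = arctan(-264.4/1800) = -8.356°

-8.356°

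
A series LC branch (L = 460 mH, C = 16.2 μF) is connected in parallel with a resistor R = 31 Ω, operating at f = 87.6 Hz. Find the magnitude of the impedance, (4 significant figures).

ω = 2πf = 550.4 rad/s
X_L = ωL = 253.2 Ω
X_C = 1/(ωC) = 112.2 Ω
Branch 1: Z₁ = R = 31.00 Ω
Branch 2 (series LC): Z₂ = j(X_L − X_C) = j141.0 Ω
Parallel: Z = Z₁Z₂/(Z₁+Z₂), |Z| = 30.28 Ω, ∠Z = 12.40°

30.28 Ω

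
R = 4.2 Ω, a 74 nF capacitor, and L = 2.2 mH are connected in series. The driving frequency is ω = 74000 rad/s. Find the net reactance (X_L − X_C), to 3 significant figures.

-19.8 Ω

X_L = ωL = 163 Ω
X_C = 1/(ωC) = 183 Ω
X = 163 − 183 = -19.8 Ω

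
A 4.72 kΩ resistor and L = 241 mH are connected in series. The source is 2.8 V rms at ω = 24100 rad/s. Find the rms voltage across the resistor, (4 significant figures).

1.766 V

X_L = ωL = 5808 Ω
Z = 4720 + j5808 Ω
|Z| = √(4720² + 5808²) = 7484 Ω
I = V/|Z| = 374.1 μA
V_R = I·|Z_R| = 0.0003741 × 4720 = 1.766 V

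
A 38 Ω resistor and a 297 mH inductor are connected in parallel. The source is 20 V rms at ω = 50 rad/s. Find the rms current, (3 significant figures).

X_L = ωL = 14.8 Ω
Parallel: admittances add. Y = 1/R + 1/(jωL)
Y = (0.0263 − j0.0673) S
|Y| = 0.0723 S → |Z| = 1/|Y| = 13.8 Ω, ∠Z = −∠Y = 68.7°
I = V/|Z| = 20/13.8 = 1.45 A

1.45 A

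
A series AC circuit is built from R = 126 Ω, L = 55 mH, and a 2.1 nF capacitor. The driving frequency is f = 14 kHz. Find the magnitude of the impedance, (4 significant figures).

ω = 2πf = 87960 rad/s
X_L = ωL = 4838 Ω
X_C = 1/(ωC) = 5413 Ω
Net reactance X = X_L − X_C = -575.4 Ω
Z = 126.0 − j575.4 Ω
|Z| = √(126.0² + 575.4²) = 589.0 Ω

589.0 Ω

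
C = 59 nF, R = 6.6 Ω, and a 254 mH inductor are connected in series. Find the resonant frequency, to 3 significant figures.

ω₀ = 1/√(LC) = 1/√(0.254 × 5.9e-08) = 8169 rad/s
f₀ = ω₀/(2π) = 1.30 kHz

1.30 kHz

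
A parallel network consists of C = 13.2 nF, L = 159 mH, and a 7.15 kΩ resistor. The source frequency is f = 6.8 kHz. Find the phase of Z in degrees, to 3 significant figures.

-71.4°

ω = 2πf = 42730 rad/s
X_L = ωL = 6790 Ω
X_C = 1/(ωC) = 1770 Ω
Parallel: admittances add. Y = 1/R + 1/(jωL) + jωC
Y = (0.000140 + j0.000417) S
|Y| = 0.000440 S → |Z| = 1/|Y| = 2270 Ω, ∠Z = −∠Y = -71.4°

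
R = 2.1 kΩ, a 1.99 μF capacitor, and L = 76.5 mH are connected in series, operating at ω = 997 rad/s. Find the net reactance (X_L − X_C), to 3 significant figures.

X_L = ωL = 76.3 Ω
X_C = 1/(ωC) = 504 Ω
X = 76.3 − 504 = -428 Ω

-428 Ω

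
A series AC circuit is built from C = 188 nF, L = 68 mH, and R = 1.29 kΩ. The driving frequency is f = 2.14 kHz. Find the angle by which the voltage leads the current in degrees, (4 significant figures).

ω = 2πf = 13450 rad/s
X_L = ωL = 914.3 Ω
X_C = 1/(ωC) = 395.6 Ω
Net reactance X = X_L − X_C = 518.7 Ω
Z = 1290 + j518.7 Ω
|Z| = √(1290² + 518.7²) = 1390 Ω
∠Z = arctan(518.7/1290) = 21.91°

21.91°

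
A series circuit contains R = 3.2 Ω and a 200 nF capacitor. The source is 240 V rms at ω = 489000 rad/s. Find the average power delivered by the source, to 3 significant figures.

X_C = 1/(ωC) = 10.2 Ω
Z = 3.20 − j10.2 Ω
|Z| = √(3.20² + 10.2²) = 10.7 Ω
∠Z = arctan(-10.2/3.20) = -72.6°
I = V/|Z| = 22.4 A
P = VI cos φ = 240 × 22.4 × cos(-72.6°) = 1.61 kW

1.61 kW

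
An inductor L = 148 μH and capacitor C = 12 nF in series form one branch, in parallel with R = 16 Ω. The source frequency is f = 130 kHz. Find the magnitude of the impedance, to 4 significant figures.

12.20 Ω

ω = 2πf = 816800 rad/s
X_L = ωL = 120.9 Ω
X_C = 1/(ωC) = 102.0 Ω
Branch 1: Z₁ = R = 16.00 Ω
Branch 2 (series LC): Z₂ = j(X_L − X_C) = j18.87 Ω
Parallel: Z = Z₁Z₂/(Z₁+Z₂), |Z| = 12.20 Ω, ∠Z = 40.30°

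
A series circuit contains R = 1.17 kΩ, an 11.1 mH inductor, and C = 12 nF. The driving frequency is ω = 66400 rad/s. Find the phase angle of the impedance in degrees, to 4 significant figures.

-23.88°

X_L = ωL = 737.0 Ω
X_C = 1/(ωC) = 1255 Ω
Net reactance X = X_L − X_C = -518.0 Ω
Z = 1170 − j518.0 Ω
|Z| = √(1170² + 518.0²) = 1280 Ω
∠Z = arctan(-518.0/1170) = -23.88°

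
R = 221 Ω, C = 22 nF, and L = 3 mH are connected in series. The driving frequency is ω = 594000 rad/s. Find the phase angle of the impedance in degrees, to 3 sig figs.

82.6°

X_L = ωL = 1780 Ω
X_C = 1/(ωC) = 76.5 Ω
Net reactance X = X_L − X_C = 1710 Ω
Z = 221 + j1710 Ω
|Z| = √(221² + 1710²) = 1720 Ω
∠Z = arctan(1710/221) = 82.6°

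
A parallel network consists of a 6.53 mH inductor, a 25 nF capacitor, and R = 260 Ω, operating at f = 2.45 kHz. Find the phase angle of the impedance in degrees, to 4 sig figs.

68.09°

ω = 2πf = 15390 rad/s
X_L = ωL = 100.5 Ω
X_C = 1/(ωC) = 2598 Ω
Parallel: admittances add. Y = 1/R + 1/(jωL) + jωC
Y = (0.003846 − j0.009563) S
|Y| = 0.01031 S → |Z| = 1/|Y| = 97.01 Ω, ∠Z = −∠Y = 68.09°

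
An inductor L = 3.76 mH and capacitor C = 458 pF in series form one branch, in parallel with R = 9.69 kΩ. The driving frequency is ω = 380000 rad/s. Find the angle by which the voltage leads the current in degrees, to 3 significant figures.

X_L = ωL = 1430 Ω
X_C = 1/(ωC) = 5750 Ω
Branch 1: Z₁ = R = 9690 Ω
Branch 2 (series LC): Z₂ = j(X_L − X_C) = −j4320 Ω
Parallel: Z = Z₁Z₂/(Z₁+Z₂), |Z| = 3940 Ω, ∠Z = -66.0°

-66.0°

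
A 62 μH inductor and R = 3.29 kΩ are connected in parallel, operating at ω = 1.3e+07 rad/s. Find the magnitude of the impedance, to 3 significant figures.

X_L = ωL = 806 Ω
Parallel: admittances add. Y = 1/R + 1/(jωL)
Y = (0.000304 − j0.00124) S
|Y| = 0.00128 S → |Z| = 1/|Y| = 783 Ω, ∠Z = −∠Y = 76.2°

783 Ω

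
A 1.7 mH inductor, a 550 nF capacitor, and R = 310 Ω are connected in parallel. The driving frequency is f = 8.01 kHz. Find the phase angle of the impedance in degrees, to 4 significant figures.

-78.60°

ω = 2πf = 50330 rad/s
X_L = ωL = 85.56 Ω
X_C = 1/(ωC) = 36.13 Ω
Parallel: admittances add. Y = 1/R + 1/(jωL) + jωC
Y = (0.003226 + j0.01599) S
|Y| = 0.01631 S → |Z| = 1/|Y| = 61.29 Ω, ∠Z = −∠Y = -78.60°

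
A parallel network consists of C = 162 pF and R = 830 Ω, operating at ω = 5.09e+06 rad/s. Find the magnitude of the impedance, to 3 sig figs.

685 Ω

X_C = 1/(ωC) = 1210 Ω
Parallel: admittances add. Y = 1/R + jωC
Y = (0.00120 + j0.000825) S
|Y| = 0.00146 S → |Z| = 1/|Y| = 685 Ω, ∠Z = −∠Y = -34.4°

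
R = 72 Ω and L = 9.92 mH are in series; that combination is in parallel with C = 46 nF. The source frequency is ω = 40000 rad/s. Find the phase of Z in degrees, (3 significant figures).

53.6°

X_L = ωL = 397 Ω
X_C = 1/(ωC) = 543 Ω
Branch 1 (R+jX_L): Z₁ = 72.0 + j397 Ω, |Z₁| = 403 Ω
Branch 2 (−jX_C): Z₂ = −j543 Ω
Parallel: Z = Z₁Z₂/(Z₁+Z₂), |Z| = 1340 Ω, ∠Z = 53.6°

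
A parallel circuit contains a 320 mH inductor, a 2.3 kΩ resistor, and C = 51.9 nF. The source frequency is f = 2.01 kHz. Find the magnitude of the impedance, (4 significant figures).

1677 Ω

ω = 2πf = 12630 rad/s
X_L = ωL = 4041 Ω
X_C = 1/(ωC) = 1526 Ω
Parallel: admittances add. Y = 1/R + 1/(jωL) + jωC
Y = (0.0004348 + j0.0004080) S
|Y| = 0.0005962 S → |Z| = 1/|Y| = 1677 Ω, ∠Z = −∠Y = -43.18°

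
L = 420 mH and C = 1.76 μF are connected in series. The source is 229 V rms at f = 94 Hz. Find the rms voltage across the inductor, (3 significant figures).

ω = 2πf = 590.6 rad/s
X_L = ωL = 248 Ω
X_C = 1/(ωC) = 962 Ω
Net reactance X = X_L − X_C = -714 Ω
Z = − j714 Ω
|Z| = √(0² + 714²) = 714 Ω
I = V/|Z| = 321 mA
V_L = I·|Z_L| = 0.321 × 248 = 79.6 V

79.6 V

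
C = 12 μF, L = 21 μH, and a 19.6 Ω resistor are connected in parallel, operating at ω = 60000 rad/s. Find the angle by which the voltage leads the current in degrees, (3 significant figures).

55.3°

X_L = ωL = 1.26 Ω
X_C = 1/(ωC) = 1.39 Ω
Parallel: admittances add. Y = 1/R + 1/(jωL) + jωC
Y = (0.0510 − j0.0737) S
|Y| = 0.0896 S → |Z| = 1/|Y| = 11.2 Ω, ∠Z = −∠Y = 55.3°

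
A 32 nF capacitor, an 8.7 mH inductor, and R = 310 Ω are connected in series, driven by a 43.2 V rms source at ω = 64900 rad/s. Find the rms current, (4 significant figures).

X_L = ωL = 564.6 Ω
X_C = 1/(ωC) = 481.5 Ω
Net reactance X = X_L − X_C = 83.12 Ω
Z = 310.0 + j83.12 Ω
|Z| = √(310.0² + 83.12²) = 321.0 Ω
I = V/|Z| = 43.2/321.0 = 134.6 mA

134.6 mA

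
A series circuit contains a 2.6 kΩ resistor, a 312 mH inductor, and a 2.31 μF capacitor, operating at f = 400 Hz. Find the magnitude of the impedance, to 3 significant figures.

ω = 2πf = 2513 rad/s
X_L = ωL = 784 Ω
X_C = 1/(ωC) = 172 Ω
Net reactance X = X_L − X_C = 612 Ω
Z = 2600 + j612 Ω
|Z| = √(2600² + 612²) = 2670 Ω

2670 Ω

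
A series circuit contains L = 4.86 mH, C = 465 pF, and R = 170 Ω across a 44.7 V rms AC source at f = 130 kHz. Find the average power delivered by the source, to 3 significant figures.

ω = 2πf = 816800 rad/s
X_L = ωL = 3970 Ω
X_C = 1/(ωC) = 2630 Ω
Net reactance X = X_L − X_C = 1340 Ω
Z = 170 + j1340 Ω
|Z| = √(170² + 1340²) = 1350 Ω
∠Z = arctan(1340/170) = 82.8°
I = V/|Z| = 33.2 mA
P = VI cos φ = 44.7 × 0.0332 × cos(82.8°) = 187 mW

187 mW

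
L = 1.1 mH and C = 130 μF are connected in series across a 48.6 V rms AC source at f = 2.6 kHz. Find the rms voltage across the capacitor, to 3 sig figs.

ω = 2πf = 16340 rad/s
X_L = ωL = 18.0 Ω
X_C = 1/(ωC) = 0.471 Ω
Net reactance X = X_L − X_C = 17.5 Ω
Z = j17.5 Ω
|Z| = √(0² + 17.5²) = 17.5 Ω
I = V/|Z| = 2.78 A
V_C = I·|Z_C| = 2.78 × 0.471 = 1.31 V

1.31 V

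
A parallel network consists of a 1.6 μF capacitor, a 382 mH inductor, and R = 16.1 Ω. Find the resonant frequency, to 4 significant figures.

203.6 Hz

ω₀ = 1/√(LC) = 1/√(0.382 × 1.6e-06) = 1279 rad/s
f₀ = ω₀/(2π) = 203.6 Hz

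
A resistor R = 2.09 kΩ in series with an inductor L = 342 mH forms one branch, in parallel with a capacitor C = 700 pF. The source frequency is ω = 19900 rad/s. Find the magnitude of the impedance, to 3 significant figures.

X_L = ωL = 6810 Ω
X_C = 1/(ωC) = 71800 Ω
Branch 1 (R+jX_L): Z₁ = 2090 + j6810 Ω, |Z₁| = 7120 Ω
Branch 2 (−jX_C): Z₂ = −j71800 Ω
Parallel: Z = Z₁Z₂/(Z₁+Z₂), |Z| = 7860 Ω, ∠Z = 71.1°

7860 Ω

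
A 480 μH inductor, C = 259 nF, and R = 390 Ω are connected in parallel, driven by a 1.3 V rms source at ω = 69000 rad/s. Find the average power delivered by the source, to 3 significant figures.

4.33 mW

X_L = ωL = 33.1 Ω
X_C = 1/(ωC) = 56.0 Ω
Parallel: admittances add. Y = 1/R + 1/(jωL) + jωC
Y = (0.00256 − j0.0123) S
|Y| = 0.0126 S → |Z| = 1/|Y| = 79.5 Ω, ∠Z = −∠Y = 78.2°
I = V/|Z| = 16.4 mA
P = VI cos φ = 1.3 × 0.0164 × cos(78.2°) = 4.33 mW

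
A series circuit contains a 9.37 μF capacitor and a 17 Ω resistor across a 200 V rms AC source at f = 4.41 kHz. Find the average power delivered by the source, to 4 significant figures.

2.238 kW

ω = 2πf = 27710 rad/s
X_C = 1/(ωC) = 3.852 Ω
Z = 17.00 − j3.852 Ω
|Z| = √(17.00² + 3.852²) = 17.43 Ω
∠Z = arctan(-3.852/17.00) = -12.77°
I = V/|Z| = 11.47 A
P = VI cos φ = 200 × 11.47 × cos(-12.77°) = 2.238 kW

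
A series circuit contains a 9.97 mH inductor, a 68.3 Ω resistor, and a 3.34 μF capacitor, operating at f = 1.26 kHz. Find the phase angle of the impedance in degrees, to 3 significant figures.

ω = 2πf = 7917 rad/s
X_L = ωL = 78.9 Ω
X_C = 1/(ωC) = 37.8 Ω
Net reactance X = X_L − X_C = 41.1 Ω
Z = 68.3 + j41.1 Ω
|Z| = √(68.3² + 41.1²) = 79.7 Ω
∠Z = arctan(41.1/68.3) = 31.0°

31.0°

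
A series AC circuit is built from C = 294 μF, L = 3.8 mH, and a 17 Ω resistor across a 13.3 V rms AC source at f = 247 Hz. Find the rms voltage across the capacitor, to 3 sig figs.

1.68 V

ω = 2πf = 1552 rad/s
X_L = ωL = 5.90 Ω
X_C = 1/(ωC) = 2.19 Ω
Net reactance X = X_L − X_C = 3.71 Ω
Z = 17.0 + j3.71 Ω
|Z| = √(17.0² + 3.71²) = 17.4 Ω
I = V/|Z| = 764 mA
V_C = I·|Z_C| = 0.764 × 2.19 = 1.68 V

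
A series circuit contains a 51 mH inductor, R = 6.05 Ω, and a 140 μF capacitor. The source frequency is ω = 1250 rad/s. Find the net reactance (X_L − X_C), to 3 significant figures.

58.0 Ω

X_L = ωL = 63.7 Ω
X_C = 1/(ωC) = 5.71 Ω
X = 63.7 − 5.71 = 58.0 Ω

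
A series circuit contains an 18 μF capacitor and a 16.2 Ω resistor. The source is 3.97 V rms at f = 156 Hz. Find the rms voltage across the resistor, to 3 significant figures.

ω = 2πf = 980.2 rad/s
X_C = 1/(ωC) = 56.7 Ω
Z = 16.2 − j56.7 Ω
|Z| = √(16.2² + 56.7²) = 58.9 Ω
I = V/|Z| = 67.3 mA
V_R = I·|Z_R| = 0.0673 × 16.2 = 1.09 V

1.09 V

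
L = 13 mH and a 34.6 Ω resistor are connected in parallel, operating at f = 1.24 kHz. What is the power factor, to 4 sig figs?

0.9463

ω = 2πf = 7791 rad/s
X_L = ωL = 101.3 Ω
Parallel: admittances add. Y = 1/R + 1/(jωL)
Y = (0.02890 − j0.009873) S
|Y| = 0.03054 S → |Z| = 1/|Y| = 32.74 Ω, ∠Z = −∠Y = 18.86°
cos φ = cos(18.86°) = 0.9463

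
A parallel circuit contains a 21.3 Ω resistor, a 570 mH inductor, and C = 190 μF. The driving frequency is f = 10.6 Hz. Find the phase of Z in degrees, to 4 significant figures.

16.25°

ω = 2πf = 66.60 rad/s
X_L = ωL = 37.96 Ω
X_C = 1/(ωC) = 79.02 Ω
Parallel: admittances add. Y = 1/R + 1/(jωL) + jωC
Y = (0.04695 − j0.01369) S
|Y| = 0.04890 S → |Z| = 1/|Y| = 20.45 Ω, ∠Z = −∠Y = 16.25°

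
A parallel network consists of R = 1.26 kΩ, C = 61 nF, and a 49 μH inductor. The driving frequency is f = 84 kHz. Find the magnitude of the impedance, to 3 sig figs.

ω = 2πf = 527800 rad/s
X_L = ωL = 25.9 Ω
X_C = 1/(ωC) = 31.1 Ω
Parallel: admittances add. Y = 1/R + 1/(jωL) + jωC
Y = (0.000794 − j0.00647) S
|Y| = 0.00652 S → |Z| = 1/|Y| = 153 Ω, ∠Z = −∠Y = 83.0°

153 Ω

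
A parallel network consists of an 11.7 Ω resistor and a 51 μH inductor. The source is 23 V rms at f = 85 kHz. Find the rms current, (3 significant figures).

ω = 2πf = 534100 rad/s
X_L = ωL = 27.2 Ω
Parallel: admittances add. Y = 1/R + 1/(jωL)
Y = (0.0855 − j0.0367) S
|Y| = 0.0930 S → |Z| = 1/|Y| = 10.8 Ω, ∠Z = −∠Y = 23.2°
I = V/|Z| = 23/10.8 = 2.14 A

2.14 A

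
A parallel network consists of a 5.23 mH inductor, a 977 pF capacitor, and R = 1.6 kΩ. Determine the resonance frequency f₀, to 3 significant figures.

70.4 kHz

ω₀ = 1/√(LC) = 1/√(0.00523 × 9.77e-10) = 442400 rad/s
f₀ = ω₀/(2π) = 70.4 kHz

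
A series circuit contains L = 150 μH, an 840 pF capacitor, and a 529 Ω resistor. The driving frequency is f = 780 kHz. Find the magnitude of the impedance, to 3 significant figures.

723 Ω

ω = 2πf = 4.901e+06 rad/s
X_L = ωL = 735 Ω
X_C = 1/(ωC) = 243 Ω
Net reactance X = X_L − X_C = 492 Ω
Z = 529 + j492 Ω
|Z| = √(529² + 492²) = 723 Ω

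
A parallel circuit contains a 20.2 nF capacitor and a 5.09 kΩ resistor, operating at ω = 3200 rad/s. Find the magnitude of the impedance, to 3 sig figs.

X_C = 1/(ωC) = 15500 Ω
Parallel: admittances add. Y = 1/R + jωC
Y = (0.000196 + j6.46e-05) S
|Y| = 0.000207 S → |Z| = 1/|Y| = 4840 Ω, ∠Z = −∠Y = -18.2°

4840 Ω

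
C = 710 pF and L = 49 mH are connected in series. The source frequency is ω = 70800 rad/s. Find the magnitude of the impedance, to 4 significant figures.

16420 Ω

X_L = ωL = 3469 Ω
X_C = 1/(ωC) = 19890 Ω
Net reactance X = X_L − X_C = -16420 Ω
Z = − j16420 Ω
|Z| = √(0² + 16420²) = 16420 Ω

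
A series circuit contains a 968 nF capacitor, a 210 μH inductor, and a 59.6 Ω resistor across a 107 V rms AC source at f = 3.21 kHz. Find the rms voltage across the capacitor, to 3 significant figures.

ω = 2πf = 20170 rad/s
X_L = ωL = 4.24 Ω
X_C = 1/(ωC) = 51.2 Ω
Net reactance X = X_L − X_C = -47.0 Ω
Z = 59.6 − j47.0 Ω
|Z| = √(59.6² + 47.0²) = 75.9 Ω
I = V/|Z| = 1.41 A
V_C = I·|Z_C| = 1.41 × 51.2 = 72.2 V

72.2 V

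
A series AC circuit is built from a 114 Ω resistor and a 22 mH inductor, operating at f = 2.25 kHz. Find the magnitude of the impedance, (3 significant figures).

331 Ω

ω = 2πf = 14140 rad/s
X_L = ωL = 311 Ω
Z = 114 + j311 Ω
|Z| = √(114² + 311²) = 331 Ω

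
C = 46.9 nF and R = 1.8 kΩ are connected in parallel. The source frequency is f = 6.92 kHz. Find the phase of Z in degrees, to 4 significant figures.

ω = 2πf = 43480 rad/s
X_C = 1/(ωC) = 490.4 Ω
Parallel: admittances add. Y = 1/R + jωC
Y = (0.0005556 + j0.002039) S
|Y| = 0.002114 S → |Z| = 1/|Y| = 473.1 Ω, ∠Z = −∠Y = -74.76°

-74.76°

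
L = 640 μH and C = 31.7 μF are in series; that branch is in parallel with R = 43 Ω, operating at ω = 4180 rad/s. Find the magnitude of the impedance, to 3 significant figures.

4.84 Ω

X_L = ωL = 2.68 Ω
X_C = 1/(ωC) = 7.55 Ω
Branch 1: Z₁ = R = 43.0 Ω
Branch 2 (series LC): Z₂ = j(X_L − X_C) = −j4.87 Ω
Parallel: Z = Z₁Z₂/(Z₁+Z₂), |Z| = 4.84 Ω, ∠Z = -83.5°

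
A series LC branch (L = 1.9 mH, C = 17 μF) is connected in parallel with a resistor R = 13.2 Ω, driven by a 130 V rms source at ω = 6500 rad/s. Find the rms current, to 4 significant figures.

40.60 A

X_L = ωL = 12.35 Ω
X_C = 1/(ωC) = 9.050 Ω
Branch 1: Z₁ = R = 13.20 Ω
Branch 2 (series LC): Z₂ = j(X_L − X_C) = j3.300 Ω
Parallel: Z = Z₁Z₂/(Z₁+Z₂), |Z| = 3.202 Ω, ∠Z = 75.96°
I = V/|Z| = 130/3.202 = 40.60 A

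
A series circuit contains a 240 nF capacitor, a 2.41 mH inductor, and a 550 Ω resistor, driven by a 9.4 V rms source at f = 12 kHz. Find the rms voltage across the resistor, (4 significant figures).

ω = 2πf = 75400 rad/s
X_L = ωL = 181.7 Ω
X_C = 1/(ωC) = 55.26 Ω
Net reactance X = X_L − X_C = 126.4 Ω
Z = 550.0 + j126.4 Ω
|Z| = √(550.0² + 126.4²) = 564.3 Ω
I = V/|Z| = 16.66 mA
V_R = I·|Z_R| = 0.01666 × 550.0 = 9.161 V

9.161 V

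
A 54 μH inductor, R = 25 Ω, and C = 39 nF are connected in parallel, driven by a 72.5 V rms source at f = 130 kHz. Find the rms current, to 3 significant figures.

2.98 A

ω = 2πf = 816800 rad/s
X_L = ωL = 44.1 Ω
X_C = 1/(ωC) = 31.4 Ω
Parallel: admittances add. Y = 1/R + 1/(jωL) + jωC
Y = (0.0400 + j0.00918) S
|Y| = 0.0410 S → |Z| = 1/|Y| = 24.4 Ω, ∠Z = −∠Y = -12.9°
I = V/|Z| = 72.5/24.4 = 2.98 A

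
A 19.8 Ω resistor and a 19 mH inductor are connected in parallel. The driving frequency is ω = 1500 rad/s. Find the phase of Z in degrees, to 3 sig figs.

34.8°

X_L = ωL = 28.5 Ω
Parallel: admittances add. Y = 1/R + 1/(jωL)
Y = (0.0505 − j0.0351) S
|Y| = 0.0615 S → |Z| = 1/|Y| = 16.3 Ω, ∠Z = −∠Y = 34.8°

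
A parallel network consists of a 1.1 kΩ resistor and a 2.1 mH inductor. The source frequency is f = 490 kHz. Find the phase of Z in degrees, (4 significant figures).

ω = 2πf = 3.079e+06 rad/s
X_L = ωL = 6465 Ω
Parallel: admittances add. Y = 1/R + 1/(jωL)
Y = (0.0009091 − j0.0001547) S
|Y| = 0.0009222 S → |Z| = 1/|Y| = 1084 Ω, ∠Z = −∠Y = 9.656°

9.656°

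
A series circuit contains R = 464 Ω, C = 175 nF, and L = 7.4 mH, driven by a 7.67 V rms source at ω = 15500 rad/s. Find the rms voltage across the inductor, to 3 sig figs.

1.66 V

X_L = ωL = 115 Ω
X_C = 1/(ωC) = 369 Ω
Net reactance X = X_L − X_C = -254 Ω
Z = 464 − j254 Ω
|Z| = √(464² + 254²) = 529 Ω
I = V/|Z| = 14.5 mA
V_L = I·|Z_L| = 0.0145 × 115 = 1.66 V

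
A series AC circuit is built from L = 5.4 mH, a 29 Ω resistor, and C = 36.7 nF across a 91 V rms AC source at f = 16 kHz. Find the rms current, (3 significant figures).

333 mA

ω = 2πf = 100500 rad/s
X_L = ωL = 543 Ω
X_C = 1/(ωC) = 271 Ω
Net reactance X = X_L − X_C = 272 Ω
Z = 29.0 + j272 Ω
|Z| = √(29.0² + 272²) = 273 Ω
I = V/|Z| = 91/273 = 333 mA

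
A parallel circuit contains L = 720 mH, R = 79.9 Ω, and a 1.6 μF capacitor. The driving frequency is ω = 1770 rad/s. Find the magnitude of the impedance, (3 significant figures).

X_L = ωL = 1270 Ω
X_C = 1/(ωC) = 353 Ω
Parallel: admittances add. Y = 1/R + 1/(jωL) + jωC
Y = (0.0125 + j0.00205) S
|Y| = 0.0127 S → |Z| = 1/|Y| = 78.9 Ω, ∠Z = −∠Y = -9.29°

78.9 Ω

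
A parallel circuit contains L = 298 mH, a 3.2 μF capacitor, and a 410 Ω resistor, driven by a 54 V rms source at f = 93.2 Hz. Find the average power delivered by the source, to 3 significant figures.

7.11 W

ω = 2πf = 585.6 rad/s
X_L = ωL = 175 Ω
X_C = 1/(ωC) = 534 Ω
Parallel: admittances add. Y = 1/R + 1/(jωL) + jωC
Y = (0.00244 − j0.00386) S
|Y| = 0.00456 S → |Z| = 1/|Y| = 219 Ω, ∠Z = −∠Y = 57.7°
I = V/|Z| = 246 mA
P = VI cos φ = 54 × 0.246 × cos(57.7°) = 7.11 W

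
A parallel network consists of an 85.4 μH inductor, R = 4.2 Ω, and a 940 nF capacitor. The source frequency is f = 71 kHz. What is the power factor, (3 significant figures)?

0.518

ω = 2πf = 446100 rad/s
X_L = ωL = 38.1 Ω
X_C = 1/(ωC) = 2.38 Ω
Parallel: admittances add. Y = 1/R + 1/(jωL) + jωC
Y = (0.238 + j0.393) S
|Y| = 0.460 S → |Z| = 1/|Y| = 2.18 Ω, ∠Z = −∠Y = -58.8°
cos φ = cos(-58.8°) = 0.518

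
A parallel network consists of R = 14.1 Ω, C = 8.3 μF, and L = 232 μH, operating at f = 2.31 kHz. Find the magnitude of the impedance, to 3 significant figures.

5.26 Ω

ω = 2πf = 14510 rad/s
X_L = ωL = 3.37 Ω
X_C = 1/(ωC) = 8.30 Ω
Parallel: admittances add. Y = 1/R + 1/(jωL) + jωC
Y = (0.0709 − j0.177) S
|Y| = 0.190 S → |Z| = 1/|Y| = 5.26 Ω, ∠Z = −∠Y = 68.1°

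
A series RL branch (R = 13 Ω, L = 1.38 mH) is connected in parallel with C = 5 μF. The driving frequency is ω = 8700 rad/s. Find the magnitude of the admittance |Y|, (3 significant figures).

41.8 mS

X_L = ωL = 12.0 Ω
X_C = 1/(ωC) = 23.0 Ω
Branch 1 (R+jX_L): Z₁ = 13.0 + j12.0 Ω, |Z₁| = 17.7 Ω
Branch 2 (−jX_C): Z₂ = −j23.0 Ω
Parallel: Z = Z₁Z₂/(Z₁+Z₂), |Z| = 23.9 Ω, ∠Z = -7.08°
|Y| = 1/|Z| = 41.8 mS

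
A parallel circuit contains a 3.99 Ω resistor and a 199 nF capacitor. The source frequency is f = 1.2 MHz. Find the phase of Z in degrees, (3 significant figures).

-80.5°

ω = 2πf = 7.54e+06 rad/s
X_C = 1/(ωC) = 0.666 Ω
Parallel: admittances add. Y = 1/R + jωC
Y = (0.251 + j1.50) S
|Y| = 1.52 S → |Z| = 1/|Y| = 0.657 Ω, ∠Z = −∠Y = -80.5°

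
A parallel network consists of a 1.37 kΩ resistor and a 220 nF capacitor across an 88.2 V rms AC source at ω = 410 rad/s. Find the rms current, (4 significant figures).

64.87 mA

X_C = 1/(ωC) = 11090 Ω
Parallel: admittances add. Y = 1/R + jωC
Y = (0.0007299 + j9.02e-05) S
|Y| = 0.0007355 S → |Z| = 1/|Y| = 1360 Ω, ∠Z = −∠Y = -7.045°
I = V/|Z| = 88.2/1360 = 64.87 mA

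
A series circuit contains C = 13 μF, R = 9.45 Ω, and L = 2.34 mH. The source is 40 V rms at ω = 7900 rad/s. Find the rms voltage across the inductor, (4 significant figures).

57.42 V

X_L = ωL = 18.49 Ω
X_C = 1/(ωC) = 9.737 Ω
Net reactance X = X_L − X_C = 8.749 Ω
Z = 9.450 + j8.749 Ω
|Z| = √(9.450² + 8.749²) = 12.88 Ω
I = V/|Z| = 3.106 A
V_L = I·|Z_L| = 3.106 × 18.49 = 57.42 V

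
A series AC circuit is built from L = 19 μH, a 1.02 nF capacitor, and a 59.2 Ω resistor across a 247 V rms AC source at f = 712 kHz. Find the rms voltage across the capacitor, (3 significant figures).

369 V

ω = 2πf = 4.474e+06 rad/s
X_L = ωL = 85.0 Ω
X_C = 1/(ωC) = 219 Ω
Net reactance X = X_L − X_C = -134 Ω
Z = 59.2 − j134 Ω
|Z| = √(59.2² + 134²) = 147 Ω
I = V/|Z| = 1.68 A
V_C = I·|Z_C| = 1.68 × 219 = 369 V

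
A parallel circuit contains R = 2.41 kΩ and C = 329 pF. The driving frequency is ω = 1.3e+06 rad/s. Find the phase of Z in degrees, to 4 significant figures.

X_C = 1/(ωC) = 2338 Ω
Parallel: admittances add. Y = 1/R + jωC
Y = (0.0004149 + j0.0004277) S
|Y| = 0.0005959 S → |Z| = 1/|Y| = 1678 Ω, ∠Z = −∠Y = -45.87°

-45.87°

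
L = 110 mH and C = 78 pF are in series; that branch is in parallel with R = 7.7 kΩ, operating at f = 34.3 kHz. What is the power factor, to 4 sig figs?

ω = 2πf = 215500 rad/s
X_L = ωL = 23710 Ω
X_C = 1/(ωC) = 59490 Ω
Branch 1: Z₁ = R = 7700 Ω
Branch 2 (series LC): Z₂ = j(X_L − X_C) = −j35780 Ω
Parallel: Z = Z₁Z₂/(Z₁+Z₂), |Z| = 7528 Ω, ∠Z = -12.14°
cos φ = cos(-12.14°) = 0.9776

0.9776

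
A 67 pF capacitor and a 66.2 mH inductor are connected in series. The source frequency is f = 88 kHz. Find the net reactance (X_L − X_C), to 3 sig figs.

ω = 2πf = 552900 rad/s
X_L = ωL = 36600 Ω
X_C = 1/(ωC) = 27000 Ω
X = 36600 − 27000 = 9610 Ω

9610 Ω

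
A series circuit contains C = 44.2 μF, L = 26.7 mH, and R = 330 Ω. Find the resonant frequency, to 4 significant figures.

146.5 Hz

ω₀ = 1/√(LC) = 1/√(0.0267 × 4.42e-05) = 920.5 rad/s
f₀ = ω₀/(2π) = 146.5 Hz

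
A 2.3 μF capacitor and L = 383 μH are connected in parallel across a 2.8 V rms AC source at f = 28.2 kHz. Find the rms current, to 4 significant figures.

ω = 2πf = 177200 rad/s
X_L = ωL = 67.86 Ω
X_C = 1/(ωC) = 2.454 Ω
Parallel: admittances add. Y = 1/(jωL) + jωC
Y = (0 + j0.3928) S
|Y| = 0.3928 S → |Z| = 1/|Y| = 2.546 Ω, ∠Z = −∠Y = -90.00°
I = V/|Z| = 2.8/2.546 = 1.100 A

1.100 A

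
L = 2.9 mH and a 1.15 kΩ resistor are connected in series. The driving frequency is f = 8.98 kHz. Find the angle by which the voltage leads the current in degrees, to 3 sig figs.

ω = 2πf = 56420 rad/s
X_L = ωL = 164 Ω
Z = 1150 + j164 Ω
|Z| = √(1150² + 164²) = 1160 Ω
∠Z = arctan(164/1150) = 8.10°

8.10°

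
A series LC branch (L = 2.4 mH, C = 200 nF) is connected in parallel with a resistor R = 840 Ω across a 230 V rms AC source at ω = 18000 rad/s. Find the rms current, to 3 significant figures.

X_L = ωL = 43.2 Ω
X_C = 1/(ωC) = 278 Ω
Branch 1: Z₁ = R = 840 Ω
Branch 2 (series LC): Z₂ = j(X_L − X_C) = −j235 Ω
Parallel: Z = Z₁Z₂/(Z₁+Z₂), |Z| = 226 Ω, ∠Z = -74.4°
I = V/|Z| = 230/226 = 1.02 A

1.02 A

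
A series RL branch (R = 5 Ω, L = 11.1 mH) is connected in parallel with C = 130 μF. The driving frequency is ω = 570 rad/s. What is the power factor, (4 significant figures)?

X_L = ωL = 6.327 Ω
X_C = 1/(ωC) = 13.50 Ω
Branch 1 (R+jX_L): Z₁ = 5.000 + j6.327 Ω, |Z₁| = 8.064 Ω
Branch 2 (−jX_C): Z₂ = −j13.50 Ω
Parallel: Z = Z₁Z₂/(Z₁+Z₂), |Z| = 12.45 Ω, ∠Z = 16.79°
cos φ = cos(16.79°) = 0.9574

0.9574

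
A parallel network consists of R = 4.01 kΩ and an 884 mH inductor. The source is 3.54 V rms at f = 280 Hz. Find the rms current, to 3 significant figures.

2.44 mA

ω = 2πf = 1759 rad/s
X_L = ωL = 1560 Ω
Parallel: admittances add. Y = 1/R + 1/(jωL)
Y = (0.000249 − j0.000643) S
|Y| = 0.000690 S → |Z| = 1/|Y| = 1450 Ω, ∠Z = −∠Y = 68.8°
I = V/|Z| = 3.54/1450 = 2.44 mA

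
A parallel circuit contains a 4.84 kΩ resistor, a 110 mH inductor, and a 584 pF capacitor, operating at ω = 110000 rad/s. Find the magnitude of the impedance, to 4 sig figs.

X_L = ωL = 12100 Ω
X_C = 1/(ωC) = 15570 Ω
Parallel: admittances add. Y = 1/R + 1/(jωL) + jωC
Y = (0.0002066 − j1.84e-05) S
|Y| = 0.0002074 S → |Z| = 1/|Y| = 4821 Ω, ∠Z = −∠Y = 5.090°

4821 Ω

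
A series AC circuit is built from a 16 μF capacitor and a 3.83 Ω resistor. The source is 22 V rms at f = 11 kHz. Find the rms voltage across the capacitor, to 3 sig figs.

5.06 V

ω = 2πf = 69120 rad/s
X_C = 1/(ωC) = 0.904 Ω
Z = 3.83 − j0.904 Ω
|Z| = √(3.83² + 0.904²) = 3.94 Ω
I = V/|Z| = 5.59 A
V_C = I·|Z_C| = 5.59 × 0.904 = 5.06 V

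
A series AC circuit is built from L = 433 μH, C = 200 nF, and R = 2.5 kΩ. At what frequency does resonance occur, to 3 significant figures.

ω₀ = 1/√(LC) = 1/√(0.000433 × 2e-07) = 107500 rad/s
f₀ = ω₀/(2π) = 17.1 kHz

17.1 kHz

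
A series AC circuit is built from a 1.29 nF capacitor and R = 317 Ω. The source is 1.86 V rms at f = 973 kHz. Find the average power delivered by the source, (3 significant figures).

9.41 mW

ω = 2πf = 6.114e+06 rad/s
X_C = 1/(ωC) = 127 Ω
Z = 317 − j127 Ω
|Z| = √(317² + 127²) = 341 Ω
∠Z = arctan(-127/317) = -21.8°
I = V/|Z| = 5.45 mA
P = VI cos φ = 1.86 × 0.00545 × cos(-21.8°) = 9.41 mW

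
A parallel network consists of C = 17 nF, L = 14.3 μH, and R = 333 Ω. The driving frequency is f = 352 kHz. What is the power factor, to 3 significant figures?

0.449

ω = 2πf = 2.212e+06 rad/s
X_L = ωL = 31.6 Ω
X_C = 1/(ωC) = 26.6 Ω
Parallel: admittances add. Y = 1/R + 1/(jωL) + jωC
Y = (0.00300 + j0.00598) S
|Y| = 0.00669 S → |Z| = 1/|Y| = 149 Ω, ∠Z = −∠Y = -63.3°
cos φ = cos(-63.3°) = 0.449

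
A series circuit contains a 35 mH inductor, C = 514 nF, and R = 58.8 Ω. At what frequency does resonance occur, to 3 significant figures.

ω₀ = 1/√(LC) = 1/√(0.035 × 5.14e-07) = 7456 rad/s
f₀ = ω₀/(2π) = 1.19 kHz

1.19 kHz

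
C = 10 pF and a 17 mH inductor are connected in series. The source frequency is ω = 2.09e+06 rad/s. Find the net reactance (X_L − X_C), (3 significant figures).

-12300 Ω

X_L = ωL = 35500 Ω
X_C = 1/(ωC) = 47800 Ω
X = 35500 − 47800 = -12300 Ω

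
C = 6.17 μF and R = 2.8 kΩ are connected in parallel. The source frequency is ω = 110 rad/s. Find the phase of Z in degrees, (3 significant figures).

-62.2°

X_C = 1/(ωC) = 1470 Ω
Parallel: admittances add. Y = 1/R + jωC
Y = (0.000357 + j0.000679) S
|Y| = 0.000767 S → |Z| = 1/|Y| = 1300 Ω, ∠Z = −∠Y = -62.2°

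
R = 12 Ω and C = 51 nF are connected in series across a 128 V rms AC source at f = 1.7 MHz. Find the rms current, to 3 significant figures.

ω = 2πf = 1.068e+07 rad/s
X_C = 1/(ωC) = 1.84 Ω
Z = 12.0 − j1.84 Ω
|Z| = √(12.0² + 1.84²) = 12.1 Ω
I = V/|Z| = 128/12.1 = 10.5 A

10.5 A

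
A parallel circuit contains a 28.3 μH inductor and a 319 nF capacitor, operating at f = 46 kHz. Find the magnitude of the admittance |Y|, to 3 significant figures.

30.1 mS

ω = 2πf = 289000 rad/s
X_L = ωL = 8.18 Ω
X_C = 1/(ωC) = 10.8 Ω
Parallel: admittances add. Y = 1/(jωL) + jωC
Y = (0 − j0.0301) S
|Y| = 0.0301 S → |Z| = 1/|Y| = 33.3 Ω, ∠Z = −∠Y = 90.0°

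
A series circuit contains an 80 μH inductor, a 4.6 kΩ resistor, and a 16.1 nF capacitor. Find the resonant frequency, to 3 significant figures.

ω₀ = 1/√(LC) = 1/√(8e-05 × 1.61e-08) = 881100 rad/s
f₀ = ω₀/(2π) = 140 kHz

140 kHz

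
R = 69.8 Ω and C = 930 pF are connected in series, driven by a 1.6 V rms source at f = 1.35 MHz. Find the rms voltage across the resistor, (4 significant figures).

0.7717 V

ω = 2πf = 8.482e+06 rad/s
X_C = 1/(ωC) = 126.8 Ω
Z = 69.80 − j126.8 Ω
|Z| = √(69.80² + 126.8²) = 144.7 Ω
I = V/|Z| = 11.06 mA
V_R = I·|Z_R| = 0.01106 × 69.80 = 0.7717 V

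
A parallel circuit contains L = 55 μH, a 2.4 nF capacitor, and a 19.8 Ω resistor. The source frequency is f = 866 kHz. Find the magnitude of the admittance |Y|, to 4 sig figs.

ω = 2πf = 5.441e+06 rad/s
X_L = ωL = 299.3 Ω
X_C = 1/(ωC) = 76.58 Ω
Parallel: admittances add. Y = 1/R + 1/(jωL) + jωC
Y = (0.05051 + j0.009717) S
|Y| = 0.05143 S → |Z| = 1/|Y| = 19.44 Ω, ∠Z = −∠Y = -10.89°

51.43 mS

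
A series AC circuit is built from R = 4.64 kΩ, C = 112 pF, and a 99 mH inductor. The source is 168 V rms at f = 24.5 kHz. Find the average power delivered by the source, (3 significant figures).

ω = 2πf = 153900 rad/s
X_L = ωL = 15200 Ω
X_C = 1/(ωC) = 58000 Ω
Net reactance X = X_L − X_C = -42800 Ω
Z = 4640 − j42800 Ω
|Z| = √(4640² + 42800²) = 43000 Ω
∠Z = arctan(-42800/4640) = -83.8°
I = V/|Z| = 3.91 mA
P = VI cos φ = 168 × 0.00391 × cos(-83.8°) = 70.8 mW

70.8 mW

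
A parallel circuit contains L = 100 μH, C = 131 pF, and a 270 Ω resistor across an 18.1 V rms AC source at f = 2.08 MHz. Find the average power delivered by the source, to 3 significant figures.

1.21 W

ω = 2πf = 1.307e+07 rad/s
X_L = ωL = 1310 Ω
X_C = 1/(ωC) = 584 Ω
Parallel: admittances add. Y = 1/R + 1/(jωL) + jωC
Y = (0.00370 + j0.000947) S
|Y| = 0.00382 S → |Z| = 1/|Y| = 262 Ω, ∠Z = −∠Y = -14.3°
I = V/|Z| = 69.2 mA
P = VI cos φ = 18.1 × 0.0692 × cos(-14.3°) = 1.21 W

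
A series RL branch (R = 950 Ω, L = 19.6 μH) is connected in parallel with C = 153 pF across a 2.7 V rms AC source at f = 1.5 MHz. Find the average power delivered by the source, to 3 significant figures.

7.39 mW

ω = 2πf = 9.425e+06 rad/s
X_L = ωL = 185 Ω
X_C = 1/(ωC) = 693 Ω
Branch 1 (R+jX_L): Z₁ = 950 + j185 Ω, |Z₁| = 968 Ω
Branch 2 (−jX_C): Z₂ = −j693 Ω
Parallel: Z = Z₁Z₂/(Z₁+Z₂), |Z| = 623 Ω, ∠Z = -50.8°
I = V/|Z| = 4.34 mA
P = VI cos φ = 2.7 × 0.00434 × cos(-50.8°) = 7.39 mW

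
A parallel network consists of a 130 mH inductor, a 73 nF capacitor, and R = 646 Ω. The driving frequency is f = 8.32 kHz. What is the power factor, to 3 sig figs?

ω = 2πf = 52280 rad/s
X_L = ωL = 6800 Ω
X_C = 1/(ωC) = 262 Ω
Parallel: admittances add. Y = 1/R + 1/(jωL) + jωC
Y = (0.00155 + j0.00367) S
|Y| = 0.00398 S → |Z| = 1/|Y| = 251 Ω, ∠Z = −∠Y = -67.1°
cos φ = cos(-67.1°) = 0.389

0.389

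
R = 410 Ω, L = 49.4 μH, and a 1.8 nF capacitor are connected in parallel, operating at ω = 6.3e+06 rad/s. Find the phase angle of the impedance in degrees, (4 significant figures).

-73.29°

X_L = ωL = 311.2 Ω
X_C = 1/(ωC) = 88.18 Ω
Parallel: admittances add. Y = 1/R + 1/(jωL) + jωC
Y = (0.002439 + j0.008127) S
|Y| = 0.008485 S → |Z| = 1/|Y| = 117.9 Ω, ∠Z = −∠Y = -73.29°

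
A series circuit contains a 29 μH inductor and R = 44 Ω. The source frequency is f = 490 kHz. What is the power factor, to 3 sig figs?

0.442

ω = 2πf = 3.079e+06 rad/s
X_L = ωL = 89.3 Ω
Z = 44.0 + j89.3 Ω
|Z| = √(44.0² + 89.3²) = 99.5 Ω
∠Z = arctan(89.3/44.0) = 63.8°
cos φ = cos(63.8°) = 0.442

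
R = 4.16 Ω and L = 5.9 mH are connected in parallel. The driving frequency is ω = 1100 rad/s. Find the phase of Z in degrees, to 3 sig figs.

32.7°

X_L = ωL = 6.49 Ω
Parallel: admittances add. Y = 1/R + 1/(jωL)
Y = (0.240 − j0.154) S
|Y| = 0.286 S → |Z| = 1/|Y| = 3.50 Ω, ∠Z = −∠Y = 32.7°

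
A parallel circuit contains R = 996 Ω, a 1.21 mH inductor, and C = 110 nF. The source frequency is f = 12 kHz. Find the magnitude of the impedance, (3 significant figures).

351 Ω

ω = 2πf = 75400 rad/s
X_L = ωL = 91.2 Ω
X_C = 1/(ωC) = 121 Ω
Parallel: admittances add. Y = 1/R + 1/(jωL) + jωC
Y = (0.00100 − j0.00267) S
|Y| = 0.00285 S → |Z| = 1/|Y| = 351 Ω, ∠Z = −∠Y = 69.4°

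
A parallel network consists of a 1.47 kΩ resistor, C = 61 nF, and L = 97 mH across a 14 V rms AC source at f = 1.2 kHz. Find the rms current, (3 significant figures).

15.9 mA

ω = 2πf = 7540 rad/s
X_L = ωL = 731 Ω
X_C = 1/(ωC) = 2170 Ω
Parallel: admittances add. Y = 1/R + 1/(jωL) + jωC
Y = (0.000680 − j0.000907) S
|Y| = 0.00113 S → |Z| = 1/|Y| = 882 Ω, ∠Z = −∠Y = 53.1°
I = V/|Z| = 14/882 = 15.9 mA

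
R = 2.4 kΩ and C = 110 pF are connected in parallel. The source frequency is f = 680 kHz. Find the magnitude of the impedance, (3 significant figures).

1590 Ω

ω = 2πf = 4.273e+06 rad/s
X_C = 1/(ωC) = 2130 Ω
Parallel: admittances add. Y = 1/R + jωC
Y = (0.000417 + j0.000470) S
|Y| = 0.000628 S → |Z| = 1/|Y| = 1590 Ω, ∠Z = −∠Y = -48.4°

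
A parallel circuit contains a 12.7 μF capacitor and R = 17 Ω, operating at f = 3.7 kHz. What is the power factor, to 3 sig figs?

0.195

ω = 2πf = 23250 rad/s
X_C = 1/(ωC) = 3.39 Ω
Parallel: admittances add. Y = 1/R + jωC
Y = (0.0588 + j0.295) S
|Y| = 0.301 S → |Z| = 1/|Y| = 3.32 Ω, ∠Z = −∠Y = -78.7°
cos φ = cos(-78.7°) = 0.195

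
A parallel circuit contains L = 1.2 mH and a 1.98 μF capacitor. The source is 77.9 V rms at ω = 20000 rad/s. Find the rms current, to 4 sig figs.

161.0 mA

X_L = ωL = 24.00 Ω
X_C = 1/(ωC) = 25.25 Ω
Parallel: admittances add. Y = 1/(jωL) + jωC
Y = (0 − j0.002067) S
|Y| = 0.002067 S → |Z| = 1/|Y| = 483.9 Ω, ∠Z = −∠Y = 90.00°
I = V/|Z| = 77.9/483.9 = 161.0 mA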